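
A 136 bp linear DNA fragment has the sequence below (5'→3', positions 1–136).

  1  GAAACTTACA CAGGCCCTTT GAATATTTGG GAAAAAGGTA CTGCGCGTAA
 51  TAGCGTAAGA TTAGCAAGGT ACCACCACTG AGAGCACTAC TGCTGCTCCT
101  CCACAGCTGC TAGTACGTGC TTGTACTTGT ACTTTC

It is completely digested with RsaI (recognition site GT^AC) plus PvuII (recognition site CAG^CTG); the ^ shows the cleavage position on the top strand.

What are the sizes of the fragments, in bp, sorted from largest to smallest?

RsaI sites (GTAC) start at positions 38, 69, 113, 123, 129.
RsaI cuts after base 2 of each site, so after positions 39, 70, 114, 124, 130.
The PvuII site (CAGCTG) starts at position 104.
PvuII cuts after base 3 of each site, so after position 106.
Combined cut positions: 39, 70, 106, 114, 124, 130.
Linear molecule, 6 cuts → 7 fragments:
  1–39 → 39 bp
  40–70 → 31 bp
  71–106 → 36 bp
  107–114 → 8 bp
  115–124 → 10 bp
  125–130 → 6 bp
  131–136 → 6 bp
Sorted largest to smallest: 39, 36, 31, 10, 8, 6, 6 bp.

39, 36, 31, 10, 8, 6, 6 bp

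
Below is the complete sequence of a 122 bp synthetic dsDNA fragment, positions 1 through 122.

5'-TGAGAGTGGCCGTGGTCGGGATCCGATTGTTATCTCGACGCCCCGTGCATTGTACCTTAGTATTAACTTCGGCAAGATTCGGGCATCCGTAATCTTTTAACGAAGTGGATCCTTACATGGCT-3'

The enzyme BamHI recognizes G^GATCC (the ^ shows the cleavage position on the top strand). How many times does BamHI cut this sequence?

2

GGATCC occurs starting at positions 19, 107.
BamHI cuts at 2 sites.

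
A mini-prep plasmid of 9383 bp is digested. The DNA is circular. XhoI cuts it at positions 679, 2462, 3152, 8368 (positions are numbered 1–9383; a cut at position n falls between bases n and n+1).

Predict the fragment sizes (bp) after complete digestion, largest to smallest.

5216, 1783, 1694, 690 bp

Circular molecule, 4 cuts → 4 fragments:
  2462 − 679 = 1783 bp
  3152 − 2462 = 690 bp
  8368 − 3152 = 5216 bp
  wrap: 9383 − 8368 + 679 = 1694 bp
Sorted largest to smallest: 5216, 1783, 1694, 690 bp.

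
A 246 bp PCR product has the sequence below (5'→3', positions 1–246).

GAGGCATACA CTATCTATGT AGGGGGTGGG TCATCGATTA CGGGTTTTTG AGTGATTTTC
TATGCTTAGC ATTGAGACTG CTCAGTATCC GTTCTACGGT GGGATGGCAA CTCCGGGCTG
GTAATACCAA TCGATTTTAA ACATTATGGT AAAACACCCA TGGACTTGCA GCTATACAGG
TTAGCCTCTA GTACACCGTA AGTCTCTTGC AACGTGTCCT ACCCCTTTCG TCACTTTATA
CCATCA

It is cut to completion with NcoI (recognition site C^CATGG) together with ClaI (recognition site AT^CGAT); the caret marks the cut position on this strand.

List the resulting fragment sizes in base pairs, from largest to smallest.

97, 88, 34, 27 bp

The NcoI site (CCATGG) starts at position 158.
NcoI cuts after the first base of each site, so after position 158.
ClaI sites (ATCGAT) start at positions 33, 130.
ClaI cuts after base 2 of each site, so after positions 34, 131.
Combined cut positions: 34, 131, 158.
Linear molecule, 3 cuts → 4 fragments:
  1–34 → 34 bp
  35–131 → 97 bp
  132–158 → 27 bp
  159–246 → 88 bp
Sorted largest to smallest: 97, 88, 34, 27 bp.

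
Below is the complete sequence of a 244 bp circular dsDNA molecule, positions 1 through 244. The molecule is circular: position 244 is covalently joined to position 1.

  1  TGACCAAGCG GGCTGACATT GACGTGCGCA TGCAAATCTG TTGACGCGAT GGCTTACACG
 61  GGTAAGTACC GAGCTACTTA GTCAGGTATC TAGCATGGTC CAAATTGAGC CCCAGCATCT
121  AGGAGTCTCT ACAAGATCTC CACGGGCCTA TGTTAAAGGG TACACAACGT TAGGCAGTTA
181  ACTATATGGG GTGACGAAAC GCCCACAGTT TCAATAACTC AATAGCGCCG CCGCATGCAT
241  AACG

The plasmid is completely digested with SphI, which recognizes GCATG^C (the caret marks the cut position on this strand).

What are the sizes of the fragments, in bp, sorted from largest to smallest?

SphI sites (GCATGC) start at positions 28, 233.
SphI cuts after base 5 of each site (before the last base), so after positions 32, 237.
Circular molecule, 2 cuts → 2 fragments:
  33–237 → 205 bp
  238–244 then 1–32 → 7 + 32 = 39 bp
Sorted largest to smallest: 205, 39 bp.

205, 39 bp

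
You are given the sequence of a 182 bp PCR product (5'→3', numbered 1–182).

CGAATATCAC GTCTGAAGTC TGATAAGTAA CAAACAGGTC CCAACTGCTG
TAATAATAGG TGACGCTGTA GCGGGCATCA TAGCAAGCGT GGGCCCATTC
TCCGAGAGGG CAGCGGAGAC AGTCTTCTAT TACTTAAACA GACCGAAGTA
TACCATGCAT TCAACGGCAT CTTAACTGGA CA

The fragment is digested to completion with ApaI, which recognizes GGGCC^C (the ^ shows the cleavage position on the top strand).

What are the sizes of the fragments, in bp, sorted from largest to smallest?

The ApaI site (GGGCCC) starts at position 91.
ApaI cuts after base 5 of each site (before the last base), so after position 95.
Linear molecule, 1 cut → 2 fragments:
  1–95 → 95 bp
  96–182 → 87 bp
Sorted largest to smallest: 95, 87 bp.

95, 87 bp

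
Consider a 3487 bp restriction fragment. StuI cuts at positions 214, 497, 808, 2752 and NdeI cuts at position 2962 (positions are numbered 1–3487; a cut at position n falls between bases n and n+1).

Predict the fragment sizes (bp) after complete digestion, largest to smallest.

1944, 525, 311, 283, 214, 210 bp

Combined cut positions (sorted): 214, 497, 808, 2752, 2962.
Linear molecule, 5 cuts → 6 fragments:
  214 − 0 = 214 bp
  497 − 214 = 283 bp
  808 − 497 = 311 bp
  2752 − 808 = 1944 bp
  2962 − 2752 = 210 bp
  3487 − 2962 = 525 bp
Sorted largest to smallest: 1944, 525, 311, 283, 214, 210 bp.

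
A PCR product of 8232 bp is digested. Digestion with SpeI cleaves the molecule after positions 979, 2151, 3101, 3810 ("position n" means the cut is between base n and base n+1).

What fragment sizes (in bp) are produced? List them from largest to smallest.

4422, 1172, 979, 950, 709 bp

Linear molecule, 4 cuts → 5 fragments:
  979 − 0 = 979 bp
  2151 − 979 = 1172 bp
  3101 − 2151 = 950 bp
  3810 − 3101 = 709 bp
  8232 − 3810 = 4422 bp
Sorted largest to smallest: 4422, 1172, 979, 950, 709 bp.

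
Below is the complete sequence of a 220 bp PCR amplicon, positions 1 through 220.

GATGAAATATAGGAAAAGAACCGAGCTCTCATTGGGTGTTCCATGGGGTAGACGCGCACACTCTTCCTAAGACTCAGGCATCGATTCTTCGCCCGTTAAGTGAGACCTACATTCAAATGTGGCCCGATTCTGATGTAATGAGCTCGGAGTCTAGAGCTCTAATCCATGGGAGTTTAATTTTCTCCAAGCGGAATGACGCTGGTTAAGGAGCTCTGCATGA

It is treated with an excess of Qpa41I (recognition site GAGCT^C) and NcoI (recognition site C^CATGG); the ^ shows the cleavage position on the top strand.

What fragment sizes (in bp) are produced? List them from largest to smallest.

Qpa41I sites (GAGCTC) start at positions 23, 140, 154, 208.
Qpa41I cuts after base 5 of each site (before the last base), so after positions 27, 144, 158, 212.
NcoI sites (CCATGG) start at positions 41, 164.
NcoI cuts after the first base of each site, so after positions 41, 164.
Combined cut positions: 27, 41, 144, 158, 164, 212.
Linear molecule, 6 cuts → 7 fragments:
  1–27 → 27 bp
  28–41 → 14 bp
  42–144 → 103 bp
  145–158 → 14 bp
  159–164 → 6 bp
  165–212 → 48 bp
  213–220 → 8 bp
Sorted largest to smallest: 103, 48, 27, 14, 14, 8, 6 bp.

103, 48, 27, 14, 14, 8, 6 bp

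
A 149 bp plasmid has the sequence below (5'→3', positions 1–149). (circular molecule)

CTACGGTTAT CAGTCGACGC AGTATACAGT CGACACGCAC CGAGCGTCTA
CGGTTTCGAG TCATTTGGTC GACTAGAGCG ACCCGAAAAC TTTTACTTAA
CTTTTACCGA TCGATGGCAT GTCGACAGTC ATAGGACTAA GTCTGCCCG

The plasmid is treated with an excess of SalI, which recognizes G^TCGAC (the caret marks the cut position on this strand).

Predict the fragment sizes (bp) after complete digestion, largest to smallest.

53, 41, 39, 16 bp

SalI sites (GTCGAC) start at positions 13, 29, 68, 121.
SalI cuts after the first base of each site, so after positions 13, 29, 68, 121.
Circular molecule, 4 cuts → 4 fragments:
  14–29 → 16 bp
  30–68 → 39 bp
  69–121 → 53 bp
  122–149 then 1–13 → 28 + 13 = 41 bp
Sorted largest to smallest: 53, 41, 39, 16 bp.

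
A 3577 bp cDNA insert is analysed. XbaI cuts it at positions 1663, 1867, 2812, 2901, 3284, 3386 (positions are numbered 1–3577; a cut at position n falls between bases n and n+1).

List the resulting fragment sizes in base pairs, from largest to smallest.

Linear molecule, 6 cuts → 7 fragments:
  1663 − 0 = 1663 bp
  1867 − 1663 = 204 bp
  2812 − 1867 = 945 bp
  2901 − 2812 = 89 bp
  3284 − 2901 = 383 bp
  3386 − 3284 = 102 bp
  3577 − 3386 = 191 bp
Sorted largest to smallest: 1663, 945, 383, 204, 191, 102, 89 bp.

1663, 945, 383, 204, 191, 102, 89 bp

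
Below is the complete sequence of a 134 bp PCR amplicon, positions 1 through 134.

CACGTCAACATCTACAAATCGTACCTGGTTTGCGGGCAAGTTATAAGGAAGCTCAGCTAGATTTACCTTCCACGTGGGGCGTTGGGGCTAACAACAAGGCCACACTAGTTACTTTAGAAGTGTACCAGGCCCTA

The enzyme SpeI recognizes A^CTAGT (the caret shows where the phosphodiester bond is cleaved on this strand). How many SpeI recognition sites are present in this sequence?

ACTAGT occurs starting at position 104.
SpeI cuts at 1 site.

1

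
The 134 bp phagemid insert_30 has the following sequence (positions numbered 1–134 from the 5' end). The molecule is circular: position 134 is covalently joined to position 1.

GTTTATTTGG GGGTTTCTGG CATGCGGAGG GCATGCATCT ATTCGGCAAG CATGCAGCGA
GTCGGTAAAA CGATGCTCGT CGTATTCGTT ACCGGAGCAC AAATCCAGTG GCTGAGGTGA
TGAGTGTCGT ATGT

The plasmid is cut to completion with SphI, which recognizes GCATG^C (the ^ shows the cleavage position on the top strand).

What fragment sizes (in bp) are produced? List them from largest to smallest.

104, 19, 11 bp

SphI sites (GCATGC) start at positions 20, 31, 50.
SphI cuts after base 5 of each site (before the last base), so after positions 24, 35, 54.
Circular molecule, 3 cuts → 3 fragments:
  25–35 → 11 bp
  36–54 → 19 bp
  55–134 then 1–24 → 80 + 24 = 104 bp
Sorted largest to smallest: 104, 19, 11 bp.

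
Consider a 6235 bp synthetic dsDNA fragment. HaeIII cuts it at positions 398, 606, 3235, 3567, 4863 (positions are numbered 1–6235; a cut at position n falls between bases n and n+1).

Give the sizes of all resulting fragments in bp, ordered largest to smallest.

2629, 1372, 1296, 398, 332, 208 bp

Linear molecule, 5 cuts → 6 fragments:
  398 − 0 = 398 bp
  606 − 398 = 208 bp
  3235 − 606 = 2629 bp
  3567 − 3235 = 332 bp
  4863 − 3567 = 1296 bp
  6235 − 4863 = 1372 bp
Sorted largest to smallest: 2629, 1372, 1296, 398, 332, 208 bp.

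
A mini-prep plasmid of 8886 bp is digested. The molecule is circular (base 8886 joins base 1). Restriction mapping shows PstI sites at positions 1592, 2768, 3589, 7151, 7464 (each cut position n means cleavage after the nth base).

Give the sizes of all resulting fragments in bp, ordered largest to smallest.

Circular molecule, 5 cuts → 5 fragments:
  2768 − 1592 = 1176 bp
  3589 − 2768 = 821 bp
  7151 − 3589 = 3562 bp
  7464 − 7151 = 313 bp
  wrap: 8886 − 7464 + 1592 = 3014 bp
Sorted largest to smallest: 3562, 3014, 1176, 821, 313 bp.

3562, 3014, 1176, 821, 313 bp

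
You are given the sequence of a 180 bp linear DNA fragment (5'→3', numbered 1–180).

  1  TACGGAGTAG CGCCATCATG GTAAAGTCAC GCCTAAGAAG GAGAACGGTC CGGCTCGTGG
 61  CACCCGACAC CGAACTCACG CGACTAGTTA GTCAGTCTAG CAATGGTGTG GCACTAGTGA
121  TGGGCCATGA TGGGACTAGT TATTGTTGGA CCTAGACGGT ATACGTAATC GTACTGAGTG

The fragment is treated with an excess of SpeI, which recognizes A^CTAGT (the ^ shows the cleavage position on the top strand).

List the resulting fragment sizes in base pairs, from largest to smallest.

83, 45, 30, 22 bp

SpeI sites (ACTAGT) start at positions 83, 113, 135.
SpeI cuts after the first base of each site, so after positions 83, 113, 135.
Linear molecule, 3 cuts → 4 fragments:
  1–83 → 83 bp
  84–113 → 30 bp
  114–135 → 22 bp
  136–180 → 45 bp
Sorted largest to smallest: 83, 45, 30, 22 bp.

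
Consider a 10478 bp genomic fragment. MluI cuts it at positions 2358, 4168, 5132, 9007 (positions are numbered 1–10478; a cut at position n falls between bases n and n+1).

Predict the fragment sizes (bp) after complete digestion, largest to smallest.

Linear molecule, 4 cuts → 5 fragments:
  2358 − 0 = 2358 bp
  4168 − 2358 = 1810 bp
  5132 − 4168 = 964 bp
  9007 − 5132 = 3875 bp
  10478 − 9007 = 1471 bp
Sorted largest to smallest: 3875, 2358, 1810, 1471, 964 bp.

3875, 2358, 1810, 1471, 964 bp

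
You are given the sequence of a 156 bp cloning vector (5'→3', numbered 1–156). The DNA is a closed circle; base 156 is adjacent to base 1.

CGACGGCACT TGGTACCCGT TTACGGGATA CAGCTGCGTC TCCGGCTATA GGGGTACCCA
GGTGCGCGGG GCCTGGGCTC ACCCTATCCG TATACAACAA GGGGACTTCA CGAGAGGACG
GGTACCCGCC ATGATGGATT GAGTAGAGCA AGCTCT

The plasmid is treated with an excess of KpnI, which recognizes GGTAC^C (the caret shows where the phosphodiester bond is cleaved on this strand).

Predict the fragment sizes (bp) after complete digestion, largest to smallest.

68, 47, 41 bp

KpnI sites (GGTACC) start at positions 12, 53, 121.
KpnI cuts after base 5 of each site (before the last base), so after positions 16, 57, 125.
Circular molecule, 3 cuts → 3 fragments:
  17–57 → 41 bp
  58–125 → 68 bp
  126–156 then 1–16 → 31 + 16 = 47 bp
Sorted largest to smallest: 68, 47, 41 bp.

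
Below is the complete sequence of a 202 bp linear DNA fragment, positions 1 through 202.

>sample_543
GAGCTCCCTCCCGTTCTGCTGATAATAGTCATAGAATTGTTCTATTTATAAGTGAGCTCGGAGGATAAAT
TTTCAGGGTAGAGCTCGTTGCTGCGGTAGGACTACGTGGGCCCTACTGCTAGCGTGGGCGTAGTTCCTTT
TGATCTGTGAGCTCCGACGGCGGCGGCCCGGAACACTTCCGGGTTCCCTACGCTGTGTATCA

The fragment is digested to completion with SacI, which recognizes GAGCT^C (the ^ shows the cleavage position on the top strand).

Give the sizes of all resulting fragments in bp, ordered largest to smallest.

SacI sites (GAGCTC) start at positions 1, 54, 81, 149.
SacI cuts after base 5 of each site (before the last base), so after positions 5, 58, 85, 153.
Linear molecule, 4 cuts → 5 fragments:
  1–5 → 5 bp
  6–58 → 53 bp
  59–85 → 27 bp
  86–153 → 68 bp
  154–202 → 49 bp
Sorted largest to smallest: 68, 53, 49, 27, 5 bp.

68, 53, 49, 27, 5 bp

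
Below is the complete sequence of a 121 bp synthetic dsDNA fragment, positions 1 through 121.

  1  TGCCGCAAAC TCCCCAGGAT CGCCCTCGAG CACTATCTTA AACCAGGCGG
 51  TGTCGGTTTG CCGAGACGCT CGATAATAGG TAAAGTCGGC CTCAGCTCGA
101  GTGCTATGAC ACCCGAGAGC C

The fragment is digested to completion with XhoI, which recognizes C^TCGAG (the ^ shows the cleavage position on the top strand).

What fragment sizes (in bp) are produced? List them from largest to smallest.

71, 25, 25 bp

XhoI sites (CTCGAG) start at positions 25, 96.
XhoI cuts after the first base of each site, so after positions 25, 96.
Linear molecule, 2 cuts → 3 fragments:
  1–25 → 25 bp
  26–96 → 71 bp
  97–121 → 25 bp
Sorted largest to smallest: 71, 25, 25 bp.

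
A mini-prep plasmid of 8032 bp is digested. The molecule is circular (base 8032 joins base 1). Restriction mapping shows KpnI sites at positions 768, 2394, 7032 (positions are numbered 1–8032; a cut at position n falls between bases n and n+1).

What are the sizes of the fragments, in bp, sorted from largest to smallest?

4638, 1768, 1626 bp

Circular molecule, 3 cuts → 3 fragments:
  2394 − 768 = 1626 bp
  7032 − 2394 = 4638 bp
  wrap: 8032 − 7032 + 768 = 1768 bp
Sorted largest to smallest: 4638, 1768, 1626 bp.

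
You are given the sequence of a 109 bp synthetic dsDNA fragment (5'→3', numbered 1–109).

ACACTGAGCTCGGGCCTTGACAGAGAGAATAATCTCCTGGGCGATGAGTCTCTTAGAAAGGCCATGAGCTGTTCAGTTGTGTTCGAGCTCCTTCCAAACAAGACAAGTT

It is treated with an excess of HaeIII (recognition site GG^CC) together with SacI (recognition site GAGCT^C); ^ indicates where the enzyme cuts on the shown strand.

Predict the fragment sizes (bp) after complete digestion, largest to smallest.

47, 28, 20, 10, 4 bp

HaeIII sites (GGCC) start at positions 13, 60.
HaeIII cuts after base 2 of each site, so after positions 14, 61.
SacI sites (GAGCTC) start at positions 6, 85.
SacI cuts after base 5 of each site (before the last base), so after positions 10, 89.
Combined cut positions: 10, 14, 61, 89.
Linear molecule, 4 cuts → 5 fragments:
  1–10 → 10 bp
  11–14 → 4 bp
  15–61 → 47 bp
  62–89 → 28 bp
  90–109 → 20 bp
Sorted largest to smallest: 47, 28, 20, 10, 4 bp.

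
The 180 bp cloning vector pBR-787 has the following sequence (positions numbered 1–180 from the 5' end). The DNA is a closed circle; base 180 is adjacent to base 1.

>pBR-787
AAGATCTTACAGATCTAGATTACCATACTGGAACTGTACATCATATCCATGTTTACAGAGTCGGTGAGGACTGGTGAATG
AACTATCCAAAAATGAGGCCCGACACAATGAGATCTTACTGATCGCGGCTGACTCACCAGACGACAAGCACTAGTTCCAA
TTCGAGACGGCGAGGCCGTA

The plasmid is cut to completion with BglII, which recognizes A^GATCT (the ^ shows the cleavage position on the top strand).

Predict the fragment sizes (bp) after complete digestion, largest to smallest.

BglII sites (AGATCT) start at positions 2, 11, 111.
BglII cuts after the first base of each site, so after positions 2, 11, 111.
Circular molecule, 3 cuts → 3 fragments:
  3–11 → 9 bp
  12–111 → 100 bp
  112–180 then 1–2 → 69 + 2 = 71 bp
Sorted largest to smallest: 100, 71, 9 bp.

100, 71, 9 bp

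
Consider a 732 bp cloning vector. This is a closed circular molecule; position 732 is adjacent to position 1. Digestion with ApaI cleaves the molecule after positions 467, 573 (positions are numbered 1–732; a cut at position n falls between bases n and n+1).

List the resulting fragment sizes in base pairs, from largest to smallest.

Circular molecule, 2 cuts → 2 fragments:
  573 − 467 = 106 bp
  wrap: 732 − 573 + 467 = 626 bp
Sorted largest to smallest: 626, 106 bp.

626, 106 bp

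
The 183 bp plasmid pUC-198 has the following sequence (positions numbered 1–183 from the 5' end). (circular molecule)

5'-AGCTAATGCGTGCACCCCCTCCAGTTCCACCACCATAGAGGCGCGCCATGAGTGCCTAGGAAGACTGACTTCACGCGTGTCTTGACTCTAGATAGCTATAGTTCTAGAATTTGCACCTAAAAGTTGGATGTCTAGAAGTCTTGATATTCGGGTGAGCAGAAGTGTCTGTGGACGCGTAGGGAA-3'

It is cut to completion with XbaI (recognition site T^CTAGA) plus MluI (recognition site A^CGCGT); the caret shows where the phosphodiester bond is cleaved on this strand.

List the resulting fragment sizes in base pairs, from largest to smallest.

84, 41, 28, 16, 14 bp

XbaI sites (TCTAGA) start at positions 87, 103, 131.
XbaI cuts after the first base of each site, so after positions 87, 103, 131.
MluI sites (ACGCGT) start at positions 73, 172.
MluI cuts after the first base of each site, so after positions 73, 172.
Combined cut positions: 73, 87, 103, 131, 172.
Circular molecule, 5 cuts → 5 fragments:
  74–87 → 14 bp
  88–103 → 16 bp
  104–131 → 28 bp
  132–172 → 41 bp
  173–183 then 1–73 → 11 + 73 = 84 bp
Sorted largest to smallest: 84, 41, 28, 16, 14 bp.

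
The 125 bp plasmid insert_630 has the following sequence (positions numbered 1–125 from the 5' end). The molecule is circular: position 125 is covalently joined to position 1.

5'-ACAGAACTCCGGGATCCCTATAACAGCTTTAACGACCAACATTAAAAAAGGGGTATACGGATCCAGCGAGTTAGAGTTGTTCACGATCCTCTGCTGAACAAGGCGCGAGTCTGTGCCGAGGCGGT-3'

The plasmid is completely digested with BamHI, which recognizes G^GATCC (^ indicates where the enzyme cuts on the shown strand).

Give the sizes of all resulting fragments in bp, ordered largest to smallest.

78, 47 bp

BamHI sites (GGATCC) start at positions 12, 59.
BamHI cuts after the first base of each site, so after positions 12, 59.
Circular molecule, 2 cuts → 2 fragments:
  13–59 → 47 bp
  60–125 then 1–12 → 66 + 12 = 78 bp
Sorted largest to smallest: 78, 47 bp.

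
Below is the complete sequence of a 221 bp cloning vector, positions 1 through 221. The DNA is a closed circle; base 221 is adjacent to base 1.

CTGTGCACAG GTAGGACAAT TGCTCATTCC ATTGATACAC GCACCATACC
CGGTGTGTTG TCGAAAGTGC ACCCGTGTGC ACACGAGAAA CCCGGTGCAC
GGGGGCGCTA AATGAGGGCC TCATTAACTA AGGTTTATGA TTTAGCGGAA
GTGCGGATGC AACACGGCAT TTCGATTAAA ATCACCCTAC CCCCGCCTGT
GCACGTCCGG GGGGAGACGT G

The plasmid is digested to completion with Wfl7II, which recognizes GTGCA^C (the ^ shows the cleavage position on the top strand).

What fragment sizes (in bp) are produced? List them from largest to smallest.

104, 64, 25, 18, 10 bp

Wfl7II sites (GTGCAC) start at positions 3, 67, 77, 95, 199.
Wfl7II cuts after base 5 of each site (before the last base), so after positions 7, 71, 81, 99, 203.
Circular molecule, 5 cuts → 5 fragments:
  8–71 → 64 bp
  72–81 → 10 bp
  82–99 → 18 bp
  100–203 → 104 bp
  204–221 then 1–7 → 18 + 7 = 25 bp
Sorted largest to smallest: 104, 64, 25, 18, 10 bp.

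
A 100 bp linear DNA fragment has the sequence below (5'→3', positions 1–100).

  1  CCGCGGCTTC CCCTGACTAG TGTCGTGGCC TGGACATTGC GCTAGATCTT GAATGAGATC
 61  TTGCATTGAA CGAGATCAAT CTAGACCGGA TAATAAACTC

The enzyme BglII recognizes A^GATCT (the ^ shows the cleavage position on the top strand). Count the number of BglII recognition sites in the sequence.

2

AGATCT occurs starting at positions 44, 56.
BglII cuts at 2 sites.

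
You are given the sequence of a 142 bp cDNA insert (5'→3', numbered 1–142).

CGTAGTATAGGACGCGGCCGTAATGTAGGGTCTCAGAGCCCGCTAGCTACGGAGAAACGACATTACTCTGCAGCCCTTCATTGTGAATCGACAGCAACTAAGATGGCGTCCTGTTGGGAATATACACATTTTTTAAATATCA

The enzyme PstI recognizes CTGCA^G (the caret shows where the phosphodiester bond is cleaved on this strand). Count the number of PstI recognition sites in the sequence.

1

CTGCAG occurs starting at position 68.
PstI cuts at 1 site.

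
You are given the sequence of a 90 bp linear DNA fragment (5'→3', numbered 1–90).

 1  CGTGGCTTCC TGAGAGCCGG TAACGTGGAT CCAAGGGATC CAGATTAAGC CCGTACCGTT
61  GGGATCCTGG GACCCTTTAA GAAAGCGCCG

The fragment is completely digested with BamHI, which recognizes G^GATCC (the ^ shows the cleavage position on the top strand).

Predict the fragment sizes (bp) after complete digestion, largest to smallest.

28, 27, 26, 9 bp

BamHI sites (GGATCC) start at positions 27, 36, 62.
BamHI cuts after the first base of each site, so after positions 27, 36, 62.
Linear molecule, 3 cuts → 4 fragments:
  1–27 → 27 bp
  28–36 → 9 bp
  37–62 → 26 bp
  63–90 → 28 bp
Sorted largest to smallest: 28, 27, 26, 9 bp.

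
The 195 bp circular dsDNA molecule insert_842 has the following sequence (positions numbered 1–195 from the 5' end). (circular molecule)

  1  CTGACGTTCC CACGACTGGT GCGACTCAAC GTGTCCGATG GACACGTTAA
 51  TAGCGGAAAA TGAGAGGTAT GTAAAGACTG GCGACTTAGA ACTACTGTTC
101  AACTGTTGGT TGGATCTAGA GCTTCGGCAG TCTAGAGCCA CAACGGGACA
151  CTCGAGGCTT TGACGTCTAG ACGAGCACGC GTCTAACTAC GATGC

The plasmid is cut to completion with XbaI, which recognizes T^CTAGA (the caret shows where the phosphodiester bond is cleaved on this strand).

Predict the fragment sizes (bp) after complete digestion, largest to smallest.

144, 35, 16 bp

XbaI sites (TCTAGA) start at positions 115, 131, 166.
XbaI cuts after the first base of each site, so after positions 115, 131, 166.
Circular molecule, 3 cuts → 3 fragments:
  116–131 → 16 bp
  132–166 → 35 bp
  167–195 then 1–115 → 29 + 115 = 144 bp
Sorted largest to smallest: 144, 35, 16 bp.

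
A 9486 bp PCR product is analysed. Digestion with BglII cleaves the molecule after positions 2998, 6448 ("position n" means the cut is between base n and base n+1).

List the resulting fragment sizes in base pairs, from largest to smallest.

3450, 3038, 2998 bp

Linear molecule, 2 cuts → 3 fragments:
  2998 − 0 = 2998 bp
  6448 − 2998 = 3450 bp
  9486 − 6448 = 3038 bp
Sorted largest to smallest: 3450, 3038, 2998 bp.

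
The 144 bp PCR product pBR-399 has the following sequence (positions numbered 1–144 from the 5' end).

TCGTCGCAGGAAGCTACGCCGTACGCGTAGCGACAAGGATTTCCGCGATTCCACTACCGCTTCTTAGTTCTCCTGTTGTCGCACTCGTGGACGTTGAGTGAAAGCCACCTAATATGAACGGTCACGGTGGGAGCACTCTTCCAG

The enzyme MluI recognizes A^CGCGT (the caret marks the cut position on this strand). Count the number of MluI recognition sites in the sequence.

ACGCGT occurs starting at position 23.
MluI cuts at 1 site.

1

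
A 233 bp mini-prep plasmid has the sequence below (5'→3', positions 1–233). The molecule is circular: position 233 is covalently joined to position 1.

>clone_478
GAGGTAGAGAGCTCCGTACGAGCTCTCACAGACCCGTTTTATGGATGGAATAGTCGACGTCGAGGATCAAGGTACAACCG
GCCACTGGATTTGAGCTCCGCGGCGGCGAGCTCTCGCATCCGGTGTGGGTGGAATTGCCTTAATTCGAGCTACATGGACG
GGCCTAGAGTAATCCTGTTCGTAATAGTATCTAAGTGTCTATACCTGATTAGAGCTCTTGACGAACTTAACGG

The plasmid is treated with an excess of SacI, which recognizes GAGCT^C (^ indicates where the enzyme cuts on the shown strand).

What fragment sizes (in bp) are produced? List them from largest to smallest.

104, 73, 30, 15, 11 bp

SacI sites (GAGCTC) start at positions 9, 20, 93, 108, 212.
SacI cuts after base 5 of each site (before the last base), so after positions 13, 24, 97, 112, 216.
Circular molecule, 5 cuts → 5 fragments:
  14–24 → 11 bp
  25–97 → 73 bp
  98–112 → 15 bp
  113–216 → 104 bp
  217–233 then 1–13 → 17 + 13 = 30 bp
Sorted largest to smallest: 104, 73, 30, 15, 11 bp.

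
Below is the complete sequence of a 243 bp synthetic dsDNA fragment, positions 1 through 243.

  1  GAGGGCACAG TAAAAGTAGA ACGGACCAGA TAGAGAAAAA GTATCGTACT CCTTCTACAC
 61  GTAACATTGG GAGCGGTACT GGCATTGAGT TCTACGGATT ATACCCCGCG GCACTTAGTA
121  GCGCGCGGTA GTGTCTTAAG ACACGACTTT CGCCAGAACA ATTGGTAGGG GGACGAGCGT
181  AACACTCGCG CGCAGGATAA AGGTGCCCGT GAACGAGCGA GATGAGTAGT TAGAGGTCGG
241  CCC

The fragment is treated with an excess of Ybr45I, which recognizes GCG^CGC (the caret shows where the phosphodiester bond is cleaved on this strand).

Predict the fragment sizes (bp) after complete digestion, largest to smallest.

123, 67, 53 bp

Ybr45I sites (GCGCGC) start at positions 121, 188.
Ybr45I cuts after base 3 of each site, so after positions 123, 190.
Linear molecule, 2 cuts → 3 fragments:
  1–123 → 123 bp
  124–190 → 67 bp
  191–243 → 53 bp
Sorted largest to smallest: 123, 67, 53 bp.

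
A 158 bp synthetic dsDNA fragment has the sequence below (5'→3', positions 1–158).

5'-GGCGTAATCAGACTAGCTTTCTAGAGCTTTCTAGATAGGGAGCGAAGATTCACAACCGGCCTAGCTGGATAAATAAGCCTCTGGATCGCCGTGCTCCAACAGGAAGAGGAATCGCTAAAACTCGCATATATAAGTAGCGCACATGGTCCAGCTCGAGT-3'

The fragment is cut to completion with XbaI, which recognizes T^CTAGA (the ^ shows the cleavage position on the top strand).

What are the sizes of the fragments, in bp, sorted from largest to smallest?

XbaI sites (TCTAGA) start at positions 20, 30.
XbaI cuts after the first base of each site, so after positions 20, 30.
Linear molecule, 2 cuts → 3 fragments:
  1–20 → 20 bp
  21–30 → 10 bp
  31–158 → 128 bp
Sorted largest to smallest: 128, 20, 10 bp.

128, 20, 10 bp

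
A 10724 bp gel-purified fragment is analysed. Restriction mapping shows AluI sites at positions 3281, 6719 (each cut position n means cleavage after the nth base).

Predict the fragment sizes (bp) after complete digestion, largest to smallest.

Linear molecule, 2 cuts → 3 fragments:
  3281 − 0 = 3281 bp
  6719 − 3281 = 3438 bp
  10724 − 6719 = 4005 bp
Sorted largest to smallest: 4005, 3438, 3281 bp.

4005, 3438, 3281 bp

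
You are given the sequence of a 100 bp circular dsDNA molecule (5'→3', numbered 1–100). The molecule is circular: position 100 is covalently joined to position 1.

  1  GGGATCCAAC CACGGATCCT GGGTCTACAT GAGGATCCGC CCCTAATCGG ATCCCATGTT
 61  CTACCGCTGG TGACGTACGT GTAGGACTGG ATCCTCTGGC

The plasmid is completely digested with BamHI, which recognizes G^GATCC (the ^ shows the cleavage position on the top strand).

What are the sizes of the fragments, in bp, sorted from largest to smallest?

BamHI sites (GGATCC) start at positions 2, 14, 33, 49, 89.
BamHI cuts after the first base of each site, so after positions 2, 14, 33, 49, 89.
Circular molecule, 5 cuts → 5 fragments:
  3–14 → 12 bp
  15–33 → 19 bp
  34–49 → 16 bp
  50–89 → 40 bp
  90–100 then 1–2 → 11 + 2 = 13 bp
Sorted largest to smallest: 40, 19, 16, 13, 12 bp.

40, 19, 16, 13, 12 bp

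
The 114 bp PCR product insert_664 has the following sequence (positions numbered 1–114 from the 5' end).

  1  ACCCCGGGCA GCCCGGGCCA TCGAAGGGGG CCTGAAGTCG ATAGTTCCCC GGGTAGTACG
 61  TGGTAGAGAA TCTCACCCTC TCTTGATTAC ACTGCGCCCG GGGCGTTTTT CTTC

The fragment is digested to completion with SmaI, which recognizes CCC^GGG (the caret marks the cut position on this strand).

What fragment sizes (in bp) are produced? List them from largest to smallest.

SmaI sites (CCCGGG) start at positions 3, 12, 48, 97.
SmaI cuts after base 3 of each site, so after positions 5, 14, 50, 99.
Linear molecule, 4 cuts → 5 fragments:
  1–5 → 5 bp
  6–14 → 9 bp
  15–50 → 36 bp
  51–99 → 49 bp
  100–114 → 15 bp
Sorted largest to smallest: 49, 36, 15, 9, 5 bp.

49, 36, 15, 9, 5 bp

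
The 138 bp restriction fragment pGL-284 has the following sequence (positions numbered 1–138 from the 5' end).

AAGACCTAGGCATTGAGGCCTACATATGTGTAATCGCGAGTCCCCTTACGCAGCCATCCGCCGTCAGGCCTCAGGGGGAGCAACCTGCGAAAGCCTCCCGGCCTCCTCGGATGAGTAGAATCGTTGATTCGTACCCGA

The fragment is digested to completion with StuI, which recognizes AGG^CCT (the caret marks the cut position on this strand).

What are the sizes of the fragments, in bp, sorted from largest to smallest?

70, 50, 18 bp

StuI sites (AGGCCT) start at positions 16, 66.
StuI cuts after base 3 of each site, so after positions 18, 68.
Linear molecule, 2 cuts → 3 fragments:
  1–18 → 18 bp
  19–68 → 50 bp
  69–138 → 70 bp
Sorted largest to smallest: 70, 50, 18 bp.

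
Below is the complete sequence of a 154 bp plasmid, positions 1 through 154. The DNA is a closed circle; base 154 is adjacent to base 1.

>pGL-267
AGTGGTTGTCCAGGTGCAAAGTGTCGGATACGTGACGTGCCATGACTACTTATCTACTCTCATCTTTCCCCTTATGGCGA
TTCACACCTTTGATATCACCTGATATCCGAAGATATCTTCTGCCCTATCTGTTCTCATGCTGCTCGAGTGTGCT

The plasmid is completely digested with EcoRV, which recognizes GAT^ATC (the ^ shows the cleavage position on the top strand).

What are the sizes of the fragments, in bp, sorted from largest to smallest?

EcoRV sites (GATATC) start at positions 92, 102, 112.
EcoRV cuts after base 3 of each site, so after positions 94, 104, 114.
Circular molecule, 3 cuts → 3 fragments:
  95–104 → 10 bp
  105–114 → 10 bp
  115–154 then 1–94 → 40 + 94 = 134 bp
Sorted largest to smallest: 134, 10, 10 bp.

134, 10, 10 bp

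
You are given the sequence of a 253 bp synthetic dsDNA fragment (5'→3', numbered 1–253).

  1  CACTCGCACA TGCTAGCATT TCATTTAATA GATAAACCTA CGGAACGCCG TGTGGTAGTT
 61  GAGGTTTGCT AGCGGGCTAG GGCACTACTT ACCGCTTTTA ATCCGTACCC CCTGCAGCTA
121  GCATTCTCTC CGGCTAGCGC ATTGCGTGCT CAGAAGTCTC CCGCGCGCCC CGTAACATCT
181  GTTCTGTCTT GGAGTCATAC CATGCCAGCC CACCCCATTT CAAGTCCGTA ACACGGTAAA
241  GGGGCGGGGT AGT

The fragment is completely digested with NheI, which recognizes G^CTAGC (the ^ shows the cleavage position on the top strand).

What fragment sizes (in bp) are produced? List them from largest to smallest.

120, 56, 49, 16, 12 bp

NheI sites (GCTAGC) start at positions 12, 68, 117, 133.
NheI cuts after the first base of each site, so after positions 12, 68, 117, 133.
Linear molecule, 4 cuts → 5 fragments:
  1–12 → 12 bp
  13–68 → 56 bp
  69–117 → 49 bp
  118–133 → 16 bp
  134–253 → 120 bp
Sorted largest to smallest: 120, 56, 49, 16, 12 bp.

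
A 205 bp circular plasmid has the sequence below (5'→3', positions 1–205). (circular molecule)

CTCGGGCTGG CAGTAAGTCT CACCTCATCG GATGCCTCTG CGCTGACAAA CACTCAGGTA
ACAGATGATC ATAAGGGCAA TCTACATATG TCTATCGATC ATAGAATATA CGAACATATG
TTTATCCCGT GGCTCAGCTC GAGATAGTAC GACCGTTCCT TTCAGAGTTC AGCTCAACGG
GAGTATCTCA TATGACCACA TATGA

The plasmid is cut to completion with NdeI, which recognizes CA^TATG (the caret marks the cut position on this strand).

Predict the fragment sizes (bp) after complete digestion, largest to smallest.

91, 74, 30, 10 bp

NdeI sites (CATATG) start at positions 85, 115, 189, 199.
NdeI cuts after base 2 of each site, so after positions 86, 116, 190, 200.
Circular molecule, 4 cuts → 4 fragments:
  87–116 → 30 bp
  117–190 → 74 bp
  191–200 → 10 bp
  201–205 then 1–86 → 5 + 86 = 91 bp
Sorted largest to smallest: 91, 74, 30, 10 bp.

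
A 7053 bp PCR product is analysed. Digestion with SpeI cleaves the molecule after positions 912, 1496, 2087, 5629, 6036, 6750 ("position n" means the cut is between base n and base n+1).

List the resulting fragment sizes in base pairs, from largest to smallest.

3542, 912, 714, 591, 584, 407, 303 bp

Linear molecule, 6 cuts → 7 fragments:
  912 − 0 = 912 bp
  1496 − 912 = 584 bp
  2087 − 1496 = 591 bp
  5629 − 2087 = 3542 bp
  6036 − 5629 = 407 bp
  6750 − 6036 = 714 bp
  7053 − 6750 = 303 bp
Sorted largest to smallest: 3542, 912, 714, 591, 584, 407, 303 bp.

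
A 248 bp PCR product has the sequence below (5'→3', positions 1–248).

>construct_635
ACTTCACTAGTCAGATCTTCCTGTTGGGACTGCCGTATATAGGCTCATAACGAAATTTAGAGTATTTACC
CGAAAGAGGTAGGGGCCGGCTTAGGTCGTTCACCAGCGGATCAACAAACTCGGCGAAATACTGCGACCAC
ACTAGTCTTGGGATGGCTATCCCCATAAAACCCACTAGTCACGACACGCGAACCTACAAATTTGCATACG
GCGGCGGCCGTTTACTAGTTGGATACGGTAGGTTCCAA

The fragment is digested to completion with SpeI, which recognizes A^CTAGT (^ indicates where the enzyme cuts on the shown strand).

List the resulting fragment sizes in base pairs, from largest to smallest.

135, 50, 33, 24, 6 bp

SpeI sites (ACTAGT) start at positions 6, 141, 174, 224.
SpeI cuts after the first base of each site, so after positions 6, 141, 174, 224.
Linear molecule, 4 cuts → 5 fragments:
  1–6 → 6 bp
  7–141 → 135 bp
  142–174 → 33 bp
  175–224 → 50 bp
  225–248 → 24 bp
Sorted largest to smallest: 135, 50, 33, 24, 6 bp.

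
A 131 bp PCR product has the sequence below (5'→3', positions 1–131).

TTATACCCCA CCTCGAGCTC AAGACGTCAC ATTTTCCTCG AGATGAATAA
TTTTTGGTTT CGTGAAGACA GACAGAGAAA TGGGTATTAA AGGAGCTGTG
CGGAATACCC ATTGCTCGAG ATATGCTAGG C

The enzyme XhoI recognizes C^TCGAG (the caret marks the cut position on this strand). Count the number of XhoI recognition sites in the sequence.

3

CTCGAG occurs starting at positions 12, 37, 115.
XhoI cuts at 3 sites.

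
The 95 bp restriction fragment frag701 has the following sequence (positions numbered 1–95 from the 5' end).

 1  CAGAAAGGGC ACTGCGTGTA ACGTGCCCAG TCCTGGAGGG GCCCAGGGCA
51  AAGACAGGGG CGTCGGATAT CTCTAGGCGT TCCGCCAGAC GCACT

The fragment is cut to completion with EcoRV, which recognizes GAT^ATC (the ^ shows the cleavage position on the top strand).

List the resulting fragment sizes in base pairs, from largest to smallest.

The EcoRV site (GATATC) starts at position 66.
EcoRV cuts after base 3 of each site, so after position 68.
Linear molecule, 1 cut → 2 fragments:
  1–68 → 68 bp
  69–95 → 27 bp
Sorted largest to smallest: 68, 27 bp.

68, 27 bp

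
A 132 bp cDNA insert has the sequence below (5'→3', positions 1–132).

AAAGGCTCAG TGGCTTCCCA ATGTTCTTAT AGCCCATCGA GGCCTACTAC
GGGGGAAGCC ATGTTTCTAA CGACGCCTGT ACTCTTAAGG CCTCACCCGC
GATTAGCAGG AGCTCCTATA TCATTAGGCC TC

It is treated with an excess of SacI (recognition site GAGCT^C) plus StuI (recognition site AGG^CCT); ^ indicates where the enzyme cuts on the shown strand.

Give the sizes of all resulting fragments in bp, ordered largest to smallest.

48, 42, 24, 14, 4 bp

The SacI site (GAGCTC) starts at position 110.
SacI cuts after base 5 of each site (before the last base), so after position 114.
StuI sites (AGGCCT) start at positions 40, 88, 126.
StuI cuts after base 3 of each site, so after positions 42, 90, 128.
Combined cut positions: 42, 90, 114, 128.
Linear molecule, 4 cuts → 5 fragments:
  1–42 → 42 bp
  43–90 → 48 bp
  91–114 → 24 bp
  115–128 → 14 bp
  129–132 → 4 bp
Sorted largest to smallest: 48, 42, 24, 14, 4 bp.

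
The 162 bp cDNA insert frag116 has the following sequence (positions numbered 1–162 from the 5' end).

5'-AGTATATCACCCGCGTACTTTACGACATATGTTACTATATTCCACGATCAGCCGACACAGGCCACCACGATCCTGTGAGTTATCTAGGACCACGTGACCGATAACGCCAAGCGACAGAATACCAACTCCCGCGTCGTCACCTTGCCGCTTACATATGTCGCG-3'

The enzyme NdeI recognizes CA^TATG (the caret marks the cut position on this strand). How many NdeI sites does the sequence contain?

2

CATATG occurs starting at positions 26, 152.
NdeI cuts at 2 sites.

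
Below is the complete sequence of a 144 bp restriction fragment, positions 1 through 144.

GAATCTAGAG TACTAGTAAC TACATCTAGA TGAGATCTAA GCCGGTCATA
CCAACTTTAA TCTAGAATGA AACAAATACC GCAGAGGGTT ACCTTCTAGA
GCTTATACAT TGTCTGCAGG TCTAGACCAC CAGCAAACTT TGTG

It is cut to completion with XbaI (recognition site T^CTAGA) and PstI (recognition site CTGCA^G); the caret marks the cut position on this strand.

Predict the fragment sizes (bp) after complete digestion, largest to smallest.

36, 34, 23, 23, 21, 4, 3 bp

XbaI sites (TCTAGA) start at positions 4, 25, 61, 95, 121.
XbaI cuts after the first base of each site, so after positions 4, 25, 61, 95, 121.
The PstI site (CTGCAG) starts at position 114.
PstI cuts after base 5 of each site (before the last base), so after position 118.
Combined cut positions: 4, 25, 61, 95, 118, 121.
Linear molecule, 6 cuts → 7 fragments:
  1–4 → 4 bp
  5–25 → 21 bp
  26–61 → 36 bp
  62–95 → 34 bp
  96–118 → 23 bp
  119–121 → 3 bp
  122–144 → 23 bp
Sorted largest to smallest: 36, 34, 23, 23, 21, 4, 3 bp.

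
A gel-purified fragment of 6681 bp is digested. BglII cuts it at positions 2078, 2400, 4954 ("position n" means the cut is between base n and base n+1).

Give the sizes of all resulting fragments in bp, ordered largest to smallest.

Linear molecule, 3 cuts → 4 fragments:
  2078 − 0 = 2078 bp
  2400 − 2078 = 322 bp
  4954 − 2400 = 2554 bp
  6681 − 4954 = 1727 bp
Sorted largest to smallest: 2554, 2078, 1727, 322 bp.

2554, 2078, 1727, 322 bp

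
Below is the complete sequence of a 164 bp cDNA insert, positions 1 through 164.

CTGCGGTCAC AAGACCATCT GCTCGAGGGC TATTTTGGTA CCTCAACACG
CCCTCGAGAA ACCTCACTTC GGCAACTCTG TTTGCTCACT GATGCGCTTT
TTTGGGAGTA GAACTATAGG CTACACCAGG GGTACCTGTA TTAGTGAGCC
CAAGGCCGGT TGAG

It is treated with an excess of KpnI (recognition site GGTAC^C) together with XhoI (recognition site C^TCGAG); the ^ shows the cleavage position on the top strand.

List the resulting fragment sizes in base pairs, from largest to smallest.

KpnI sites (GGTACC) start at positions 37, 131.
KpnI cuts after base 5 of each site (before the last base), so after positions 41, 135.
XhoI sites (CTCGAG) start at positions 22, 53.
XhoI cuts after the first base of each site, so after positions 22, 53.
Combined cut positions: 22, 41, 53, 135.
Linear molecule, 4 cuts → 5 fragments:
  1–22 → 22 bp
  23–41 → 19 bp
  42–53 → 12 bp
  54–135 → 82 bp
  136–164 → 29 bp
Sorted largest to smallest: 82, 29, 22, 19, 12 bp.

82, 29, 22, 19, 12 bp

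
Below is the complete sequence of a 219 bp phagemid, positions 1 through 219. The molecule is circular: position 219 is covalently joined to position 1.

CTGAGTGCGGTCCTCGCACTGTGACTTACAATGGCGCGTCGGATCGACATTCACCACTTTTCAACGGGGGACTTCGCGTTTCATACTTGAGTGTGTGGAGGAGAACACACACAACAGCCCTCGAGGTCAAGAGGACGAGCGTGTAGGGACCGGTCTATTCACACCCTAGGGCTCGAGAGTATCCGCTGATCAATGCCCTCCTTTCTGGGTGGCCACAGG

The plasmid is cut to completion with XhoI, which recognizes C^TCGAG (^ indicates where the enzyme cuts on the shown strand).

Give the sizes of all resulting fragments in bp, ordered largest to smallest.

167, 52 bp

XhoI sites (CTCGAG) start at positions 120, 172.
XhoI cuts after the first base of each site, so after positions 120, 172.
Circular molecule, 2 cuts → 2 fragments:
  121–172 → 52 bp
  173–219 then 1–120 → 47 + 120 = 167 bp
Sorted largest to smallest: 167, 52 bp.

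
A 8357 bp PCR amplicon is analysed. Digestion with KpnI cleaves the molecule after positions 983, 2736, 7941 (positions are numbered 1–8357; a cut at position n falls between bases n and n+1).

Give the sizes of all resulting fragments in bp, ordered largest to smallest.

Linear molecule, 3 cuts → 4 fragments:
  983 − 0 = 983 bp
  2736 − 983 = 1753 bp
  7941 − 2736 = 5205 bp
  8357 − 7941 = 416 bp
Sorted largest to smallest: 5205, 1753, 983, 416 bp.

5205, 1753, 983, 416 bp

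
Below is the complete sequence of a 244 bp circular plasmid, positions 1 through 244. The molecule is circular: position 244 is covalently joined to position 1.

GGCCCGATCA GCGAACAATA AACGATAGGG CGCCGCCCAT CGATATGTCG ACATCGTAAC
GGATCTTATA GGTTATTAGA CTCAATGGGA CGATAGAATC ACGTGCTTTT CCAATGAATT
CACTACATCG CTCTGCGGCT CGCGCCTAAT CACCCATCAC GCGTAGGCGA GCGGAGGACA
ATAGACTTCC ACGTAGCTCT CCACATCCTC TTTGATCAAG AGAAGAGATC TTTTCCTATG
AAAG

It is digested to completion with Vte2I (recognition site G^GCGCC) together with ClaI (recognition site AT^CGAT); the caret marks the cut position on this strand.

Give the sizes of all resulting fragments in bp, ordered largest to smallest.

233, 11 bp

The Vte2I site (GGCGCC) starts at position 29.
Vte2I cuts after the first base of each site, so after position 29.
The ClaI site (ATCGAT) starts at position 39.
ClaI cuts after base 2 of each site, so after position 40.
Combined cut positions: 29, 40.
Circular molecule, 2 cuts → 2 fragments:
  30–40 → 11 bp
  41–244 then 1–29 → 204 + 29 = 233 bp
Sorted largest to smallest: 233, 11 bp.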